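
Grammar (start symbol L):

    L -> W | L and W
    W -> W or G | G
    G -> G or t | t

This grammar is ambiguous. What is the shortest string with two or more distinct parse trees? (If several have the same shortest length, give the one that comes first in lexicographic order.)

t or t

length 1: no string has ≥2 trees
length 3: t or t has 2 parse trees

Two derivations of t or t:
  L ⇒ W ⇒ W or G ⇒ G or G ⇒ t or G ⇒ t or t
  L ⇒ W ⇒ G ⇒ G or t ⇒ t or t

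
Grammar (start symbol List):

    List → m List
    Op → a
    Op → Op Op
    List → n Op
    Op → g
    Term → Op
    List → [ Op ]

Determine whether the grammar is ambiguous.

Ambiguous

Witness: n a a a

Derivation 1: List ⇒ n Op ⇒ n Op Op ⇒ n a Op ⇒ n a Op Op ⇒ n a a Op ⇒ n a a a
Derivation 2: List ⇒ n Op ⇒ n Op Op ⇒ n Op Op Op ⇒ n a Op Op ⇒ n a a Op ⇒ n a a a

Two distinct leftmost derivations for the same string.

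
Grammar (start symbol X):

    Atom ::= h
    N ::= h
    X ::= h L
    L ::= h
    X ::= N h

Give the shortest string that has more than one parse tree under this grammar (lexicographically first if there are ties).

h h

length 2: h h has 2 parse trees

Two derivations of h h:
  X ⇒ h L ⇒ h h
  X ⇒ N h ⇒ h h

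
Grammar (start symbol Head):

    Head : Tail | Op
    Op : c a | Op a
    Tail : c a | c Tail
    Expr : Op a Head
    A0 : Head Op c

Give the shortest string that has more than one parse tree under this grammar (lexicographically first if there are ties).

length 2: c a has 2 parse trees

Two derivations of c a:
  Head ⇒ Tail ⇒ c a
  Head ⇒ Op ⇒ c a

c a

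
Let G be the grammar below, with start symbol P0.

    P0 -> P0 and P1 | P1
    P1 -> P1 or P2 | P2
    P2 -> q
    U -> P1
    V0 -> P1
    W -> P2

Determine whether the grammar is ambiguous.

Only P0, P1, P2 are reachable from P0; ignoring the rest: The grammar is stratified — P0 handles 'and' (left-recursive), P1 handles 'or', P2 atoms. Each operator has a fixed associativity and precedence level, so every string has one parse.

Unambiguous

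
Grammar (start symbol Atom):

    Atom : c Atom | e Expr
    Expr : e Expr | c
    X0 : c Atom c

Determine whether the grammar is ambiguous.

(X0 is unreachable from Atom, so its rules don't affect L(Atom).) Each reachable nonterminal has at most one production per leading terminal, and all productions are right-linear; the derivation is determined token-by-token.

Unambiguous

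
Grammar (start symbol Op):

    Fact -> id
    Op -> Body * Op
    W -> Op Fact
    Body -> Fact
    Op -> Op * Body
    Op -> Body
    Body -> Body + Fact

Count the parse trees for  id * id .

Parse trees for id * id:
  [Op [Body [Fact id]] * [Op [Body [Fact id]]]]
  [Op [Op [Body [Fact id]]] * [Body [Fact id]]]

2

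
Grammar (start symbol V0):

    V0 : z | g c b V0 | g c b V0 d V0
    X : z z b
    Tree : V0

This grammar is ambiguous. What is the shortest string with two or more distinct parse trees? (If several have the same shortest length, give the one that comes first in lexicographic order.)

g c b g c b z d z

length 1: no string has ≥2 trees
length 4: no string has ≥2 trees
length 6: no string has ≥2 trees
length 7: no string has ≥2 trees
length 9: g c b g c b z d z has 2 parse trees

Two derivations of g c b g c b z d z:
  V0 ⇒ g c b V0 ⇒ g c b g c b V0 d V0 ⇒ g c b g c b z d V0 ⇒ g c b g c b z d z
  V0 ⇒ g c b V0 d V0 ⇒ g c b g c b V0 d V0 ⇒ g c b g c b z d V0 ⇒ g c b g c b z d z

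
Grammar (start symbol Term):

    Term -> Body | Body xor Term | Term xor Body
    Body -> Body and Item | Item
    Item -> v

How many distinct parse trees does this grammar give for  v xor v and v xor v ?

Parse trees for v xor v and v xor v:
  [Term [Body [Item v]] xor [Term [Body [Body [Item v]] and [Item v]] xor [Term [Body [Item v]]]]]
  [Term [Body [Item v]] xor [Term [Term [Body [Body [Item v]] and [Item v]]] xor [Body [Item v]]]]
  [Term [Term [Body [Item v]] xor [Term [Body [Body [Item v]] and [Item v]]]] xor [Body [Item v]]]
  [Term [Term [Term [Body [Item v]]] xor [Body [Body [Item v]] and [Item v]]] xor [Body [Item v]]]

4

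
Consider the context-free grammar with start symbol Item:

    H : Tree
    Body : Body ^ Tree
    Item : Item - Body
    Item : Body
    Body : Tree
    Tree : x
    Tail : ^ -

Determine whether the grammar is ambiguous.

Only Item, Body, Tree are reachable from Item; ignoring the rest: Item → Item - Body | Body  ;  Body → Body ^ Tree | Tree  — a left-associative chain with Tree at the bottom. Each string factors uniquely by precedence.

Unambiguous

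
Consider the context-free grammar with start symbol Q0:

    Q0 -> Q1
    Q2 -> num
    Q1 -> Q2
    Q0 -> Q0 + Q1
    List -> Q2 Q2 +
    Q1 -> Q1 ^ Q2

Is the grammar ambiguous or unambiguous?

Only Q0, Q1, Q2 are reachable from Q0; ignoring the rest: Q0 → Q0 + Q1 | Q1  ;  Q1 → Q1 ^ Q2 | Q2  — a left-associative chain with Q2 at the bottom. Each string factors uniquely by precedence.

Unambiguous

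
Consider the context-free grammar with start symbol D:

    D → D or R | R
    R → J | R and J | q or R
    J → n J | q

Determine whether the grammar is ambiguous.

Witness: q or q

Derivation 1: D ⇒ D or R ⇒ R or R ⇒ J or R ⇒ q or R ⇒ q or J ⇒ q or q
Derivation 2: D ⇒ R ⇒ q or R ⇒ q or J ⇒ q or q

Two distinct leftmost derivations for the same string.

Ambiguous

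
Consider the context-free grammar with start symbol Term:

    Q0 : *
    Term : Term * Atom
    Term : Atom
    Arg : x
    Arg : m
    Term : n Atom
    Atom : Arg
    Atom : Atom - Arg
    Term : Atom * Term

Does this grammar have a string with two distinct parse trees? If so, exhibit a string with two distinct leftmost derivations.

Ambiguous

Witness: m * m

Derivation 1: Term ⇒ Term * Atom ⇒ Atom * Atom ⇒ Arg * Atom ⇒ m * Atom ⇒ m * Arg ⇒ m * m
Derivation 2: Term ⇒ Atom * Term ⇒ Arg * Term ⇒ m * Term ⇒ m * Atom ⇒ m * Arg ⇒ m * m

Two distinct leftmost derivations for the same string.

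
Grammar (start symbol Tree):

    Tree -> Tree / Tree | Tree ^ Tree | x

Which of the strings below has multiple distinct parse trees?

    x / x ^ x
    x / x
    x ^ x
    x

x / x ^ x: 2 trees
x / x: 1 tree
x ^ x: 1 tree
x: 1 tree

x / x ^ x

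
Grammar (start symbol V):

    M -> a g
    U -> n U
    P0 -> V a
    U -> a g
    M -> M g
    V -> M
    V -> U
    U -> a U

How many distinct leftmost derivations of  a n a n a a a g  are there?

Parse trees for a n a n a a a g:
  [V [U a [U n [U a [U n [U a [U a [U a g]]]]]]]]

1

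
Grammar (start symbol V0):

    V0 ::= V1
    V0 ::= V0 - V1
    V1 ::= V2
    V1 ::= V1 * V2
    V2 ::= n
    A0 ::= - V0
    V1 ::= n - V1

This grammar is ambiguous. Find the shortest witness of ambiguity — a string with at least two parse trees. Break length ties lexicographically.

n - n

length 1: no string has ≥2 trees
length 3: n - n has 2 parse trees

Two derivations of n - n:
  V0 ⇒ V1 ⇒ n - V1 ⇒ n - V2 ⇒ n - n
  V0 ⇒ V0 - V1 ⇒ V1 - V1 ⇒ V2 - V1 ⇒ n - V1 ⇒ n - V2 ⇒ n - n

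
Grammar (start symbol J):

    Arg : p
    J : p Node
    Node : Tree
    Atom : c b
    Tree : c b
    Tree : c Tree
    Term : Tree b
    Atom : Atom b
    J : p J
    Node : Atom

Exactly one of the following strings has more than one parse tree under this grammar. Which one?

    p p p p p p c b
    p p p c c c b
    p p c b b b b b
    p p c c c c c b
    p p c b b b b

p p p p p p c b: 2 trees
p p p c c c b: 1 tree
p p c b b b b b: 1 tree
p p c c c c c b: 1 tree
p p c b b b b: 1 tree

p p p p p p c b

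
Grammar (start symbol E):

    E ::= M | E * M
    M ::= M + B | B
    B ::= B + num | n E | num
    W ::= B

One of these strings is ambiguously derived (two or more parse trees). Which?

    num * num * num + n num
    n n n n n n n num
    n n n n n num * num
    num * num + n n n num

n n n n n num * num

num * num * num + n num: 1 tree
n n n n n n n num: 1 tree
n n n n n num * num: 6 trees
num * num + n n n num: 1 tree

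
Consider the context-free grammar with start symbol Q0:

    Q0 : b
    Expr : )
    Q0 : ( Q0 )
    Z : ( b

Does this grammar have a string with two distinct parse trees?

Only Q0 is reachable from Q0; ignoring the rest: L(Q0) is { openⁿ atom closeⁿ : n ≥ 0 }. The bracket depth fixes n, and the derivation is forced at every step.

Unambiguous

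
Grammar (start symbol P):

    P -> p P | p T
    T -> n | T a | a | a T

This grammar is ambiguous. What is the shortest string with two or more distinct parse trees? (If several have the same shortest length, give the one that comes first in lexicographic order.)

length 2: no string has ≥2 trees
length 3: p a a has 2 parse trees

Two derivations of p a a:
  P ⇒ p T ⇒ p T a ⇒ p a a
  P ⇒ p T ⇒ p a T ⇒ p a a

p a a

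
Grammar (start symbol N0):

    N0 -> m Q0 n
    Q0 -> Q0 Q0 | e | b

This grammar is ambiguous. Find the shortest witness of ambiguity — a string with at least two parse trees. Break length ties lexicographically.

length 3: no string has ≥2 trees
length 4: no string has ≥2 trees
length 5: m b b b n has 2 parse trees

Two derivations of m b b b n:
  N0 ⇒ m Q0 n ⇒ m Q0 Q0 n ⇒ m Q0 Q0 Q0 n ⇒ m b Q0 Q0 n ⇒ m b b Q0 n ⇒ m b b b n
  N0 ⇒ m Q0 n ⇒ m Q0 Q0 n ⇒ m b Q0 n ⇒ m b Q0 Q0 n ⇒ m b b Q0 n ⇒ m b b b n

m b b b n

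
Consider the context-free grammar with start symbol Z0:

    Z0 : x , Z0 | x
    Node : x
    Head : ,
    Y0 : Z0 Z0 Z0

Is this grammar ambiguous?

Only Z0 is reachable from Z0; ignoring the rest: The reachable grammar is A → atom sep A | atom. Each atom is followed by either the separator (recurse) or end-of-string (stop) — no choice point.

Unambiguous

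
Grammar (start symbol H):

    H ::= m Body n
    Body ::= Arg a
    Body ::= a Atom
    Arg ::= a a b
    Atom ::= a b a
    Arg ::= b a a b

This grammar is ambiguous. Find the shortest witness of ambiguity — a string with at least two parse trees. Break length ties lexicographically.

length 6: m a a b a n has 2 parse trees

Two derivations of m a a b a n:
  H ⇒ m Body n ⇒ m Arg a n ⇒ m a a b a n
  H ⇒ m Body n ⇒ m a Atom n ⇒ m a a b a n

m a a b a n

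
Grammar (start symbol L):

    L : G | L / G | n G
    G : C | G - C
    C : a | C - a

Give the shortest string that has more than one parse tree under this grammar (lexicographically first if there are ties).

length 1: no string has ≥2 trees
length 2: no string has ≥2 trees
length 3: a - a has 2 parse trees

Two derivations of a - a:
  L ⇒ G ⇒ C ⇒ C - a ⇒ a - a
  L ⇒ G ⇒ G - C ⇒ C - C ⇒ a - C ⇒ a - a

a - a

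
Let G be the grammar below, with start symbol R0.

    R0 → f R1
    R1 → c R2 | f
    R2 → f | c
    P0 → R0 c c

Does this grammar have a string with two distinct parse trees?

Unambiguous

(P0 is unreachable from R0, so its rules don't affect L(R0).) The reachable rules are right-linear with at most one rule per (nonterminal, next-terminal) pair. Each input token forces the next rule, so parsing is deterministic.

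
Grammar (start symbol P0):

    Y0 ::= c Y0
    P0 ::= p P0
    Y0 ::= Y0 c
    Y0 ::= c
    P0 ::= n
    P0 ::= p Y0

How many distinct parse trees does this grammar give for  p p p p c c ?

Parse trees for p p p p c c:
  [P0 p [P0 p [P0 p [P0 p [Y0 c [Y0 c]]]]]]
  [P0 p [P0 p [P0 p [P0 p [Y0 [Y0 c] c]]]]]

2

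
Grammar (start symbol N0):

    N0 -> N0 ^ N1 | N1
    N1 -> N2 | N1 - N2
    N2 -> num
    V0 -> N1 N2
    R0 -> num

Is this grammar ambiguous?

Only N0, N1, N2 are reachable from N0; ignoring the rest: N0 → N0 ^ N1 | N1  ;  N1 → N1 - N2 | N2  — a left-associative chain with N2 at the bottom. Each string factors uniquely by precedence.

Unambiguous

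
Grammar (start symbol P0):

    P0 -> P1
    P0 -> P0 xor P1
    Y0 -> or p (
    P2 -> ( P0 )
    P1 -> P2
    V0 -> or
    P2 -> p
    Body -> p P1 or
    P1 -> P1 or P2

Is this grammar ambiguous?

(Body, Y0, V0 are unreachable from P0, so their rules don't affect L(P0).) This is a standard precedence ladder (P0 over P1 over P2), with each level left-recursive on its own operator ('xor' at P0, 'or' at P1). That structure is LR(1), hence unambiguous.

Unambiguous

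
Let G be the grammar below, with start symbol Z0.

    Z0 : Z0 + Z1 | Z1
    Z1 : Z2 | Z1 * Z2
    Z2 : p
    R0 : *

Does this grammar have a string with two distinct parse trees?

(R0 is unreachable from Z0, so its rules don't affect L(Z0).) Z0 → Z0 + Z1 | Z1  ;  Z1 → Z1 * Z2 | Z2  — a left-associative chain with Z2 at the bottom. Each string factors uniquely by precedence.

Unambiguous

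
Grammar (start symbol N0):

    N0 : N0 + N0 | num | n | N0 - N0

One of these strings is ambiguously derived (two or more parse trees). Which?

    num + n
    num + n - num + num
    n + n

num + n: 1 tree
num + n - num + num: 5 trees
n + n: 1 tree

num + n - num + num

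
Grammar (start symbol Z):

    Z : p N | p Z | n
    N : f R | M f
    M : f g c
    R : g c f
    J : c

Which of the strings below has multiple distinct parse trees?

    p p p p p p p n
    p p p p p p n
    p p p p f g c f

p p p p p p p n: 1 tree
p p p p p p n: 1 tree
p p p p f g c f: 2 trees

p p p p f g c f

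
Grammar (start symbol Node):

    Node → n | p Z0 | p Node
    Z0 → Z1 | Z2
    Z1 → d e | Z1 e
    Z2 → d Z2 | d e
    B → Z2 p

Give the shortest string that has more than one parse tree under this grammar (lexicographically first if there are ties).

p d e

length 1: no string has ≥2 trees
length 2: no string has ≥2 trees
length 3: p d e has 2 parse trees

Two derivations of p d e:
  Node ⇒ p Z0 ⇒ p Z1 ⇒ p d e
  Node ⇒ p Z0 ⇒ p Z2 ⇒ p d e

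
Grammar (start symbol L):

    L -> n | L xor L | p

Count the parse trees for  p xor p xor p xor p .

Parse trees for p xor p xor p xor p:
  [L [L p] xor [L [L p] xor [L [L p] xor [L p]]]]
  [L [L p] xor [L [L [L p] xor [L p]] xor [L p]]]
  [L [L [L p] xor [L p]] xor [L [L p] xor [L p]]]
  [L [L [L p] xor [L [L p] xor [L p]]] xor [L p]]
  [L [L [L [L p] xor [L p]] xor [L p]] xor [L p]]

5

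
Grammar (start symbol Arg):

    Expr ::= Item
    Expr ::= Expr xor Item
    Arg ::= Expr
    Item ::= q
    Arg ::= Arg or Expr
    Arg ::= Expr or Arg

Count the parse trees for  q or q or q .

4

Parse trees for q or q or q:
  [Arg [Arg [Arg [Expr [Item q]]] or [Expr [Item q]]] or [Expr [Item q]]]
  [Arg [Arg [Expr [Item q]] or [Arg [Expr [Item q]]]] or [Expr [Item q]]]
  [Arg [Expr [Item q]] or [Arg [Arg [Expr [Item q]]] or [Expr [Item q]]]]
  [Arg [Expr [Item q]] or [Arg [Expr [Item q]] or [Arg [Expr [Item q]]]]]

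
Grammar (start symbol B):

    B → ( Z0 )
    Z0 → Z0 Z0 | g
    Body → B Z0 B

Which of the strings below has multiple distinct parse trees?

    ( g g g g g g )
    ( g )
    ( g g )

( g g g g g g ): 42 trees
( g ): 1 tree
( g g ): 1 tree

( g g g g g g )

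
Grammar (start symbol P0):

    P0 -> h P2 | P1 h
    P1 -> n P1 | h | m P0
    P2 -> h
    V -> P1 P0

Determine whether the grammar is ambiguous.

Ambiguous

Witness: h h

Derivation 1: P0 ⇒ h P2 ⇒ h h
Derivation 2: P0 ⇒ P1 h ⇒ h h

Two distinct leftmost derivations for the same string.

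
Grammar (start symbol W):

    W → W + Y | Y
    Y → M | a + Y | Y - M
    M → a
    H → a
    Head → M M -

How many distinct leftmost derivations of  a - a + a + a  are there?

2

Parse trees for a - a + a + a:
  [W [W [Y [Y [M a]] - [M a]]] + [Y a + [Y [M a]]]]
  [W [W [W [Y [Y [M a]] - [M a]]] + [Y [M a]]] + [Y [M a]]]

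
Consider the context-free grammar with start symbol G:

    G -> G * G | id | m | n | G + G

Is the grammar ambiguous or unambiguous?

Witness: id * id * id

Derivation 1: G ⇒ G * G ⇒ G * G * G ⇒ id * G * G ⇒ id * id * G ⇒ id * id * id
Derivation 2: G ⇒ G * G ⇒ id * G ⇒ id * G * G ⇒ id * id * G ⇒ id * id * id

Two distinct leftmost derivations for the same string.

Ambiguous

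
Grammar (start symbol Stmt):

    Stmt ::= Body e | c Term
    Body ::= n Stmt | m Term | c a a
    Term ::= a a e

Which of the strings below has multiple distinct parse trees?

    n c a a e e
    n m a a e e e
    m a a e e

n c a a e e

n c a a e e: 2 trees
n m a a e e e: 1 tree
m a a e e: 1 tree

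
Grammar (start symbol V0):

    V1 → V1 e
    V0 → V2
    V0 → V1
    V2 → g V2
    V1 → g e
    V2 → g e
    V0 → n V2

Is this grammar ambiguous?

Witness: g e

Derivation 1: V0 ⇒ V2 ⇒ g e
Derivation 2: V0 ⇒ V1 ⇒ g e

Two distinct leftmost derivations for the same string.

Ambiguous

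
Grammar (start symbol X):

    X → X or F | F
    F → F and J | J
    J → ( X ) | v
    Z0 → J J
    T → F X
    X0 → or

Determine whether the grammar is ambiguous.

Unambiguous

(Z0, T, X0 are unreachable from X, so their rules don't affect L(X).) This is a standard precedence ladder (X over F over J), with each level left-recursive on its own operator ('or' at X, 'and' at F). That structure is LR(1), hence unambiguous.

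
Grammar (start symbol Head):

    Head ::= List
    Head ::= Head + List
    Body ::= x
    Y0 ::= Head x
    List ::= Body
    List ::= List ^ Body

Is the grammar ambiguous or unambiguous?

(Y0 is unreachable from Head, so its rules don't affect L(Head).) Head → Head + List | List  ;  List → List ^ Body | Body  — a left-associative chain with Body at the bottom. Each string factors uniquely by precedence.

Unambiguous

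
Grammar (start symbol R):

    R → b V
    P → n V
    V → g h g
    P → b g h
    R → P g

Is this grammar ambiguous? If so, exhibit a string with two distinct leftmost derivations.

Witness: b g h g

Derivation 1: R ⇒ b V ⇒ b g h g
Derivation 2: R ⇒ P g ⇒ b g h g

Two distinct leftmost derivations for the same string.

Ambiguous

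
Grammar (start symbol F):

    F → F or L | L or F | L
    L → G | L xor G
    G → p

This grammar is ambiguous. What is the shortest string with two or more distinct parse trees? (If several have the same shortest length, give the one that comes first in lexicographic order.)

length 1: no string has ≥2 trees
length 3: p or p has 2 parse trees

Two derivations of p or p:
  F ⇒ F or L ⇒ L or L ⇒ G or L ⇒ p or L ⇒ p or G ⇒ p or p
  F ⇒ L or F ⇒ G or F ⇒ p or F ⇒ p or L ⇒ p or G ⇒ p or p

p or p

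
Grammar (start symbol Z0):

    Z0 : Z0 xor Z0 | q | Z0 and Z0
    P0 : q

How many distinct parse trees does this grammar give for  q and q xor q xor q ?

5

Parse trees for q and q xor q xor q:
  [Z0 [Z0 [Z0 q] and [Z0 q]] xor [Z0 [Z0 q] xor [Z0 q]]]
  [Z0 [Z0 [Z0 [Z0 q] and [Z0 q]] xor [Z0 q]] xor [Z0 q]]
  [Z0 [Z0 [Z0 q] and [Z0 [Z0 q] xor [Z0 q]]] xor [Z0 q]]
  [Z0 [Z0 q] and [Z0 [Z0 q] xor [Z0 [Z0 q] xor [Z0 q]]]]
  [Z0 [Z0 q] and [Z0 [Z0 [Z0 q] xor [Z0 q]] xor [Z0 q]]]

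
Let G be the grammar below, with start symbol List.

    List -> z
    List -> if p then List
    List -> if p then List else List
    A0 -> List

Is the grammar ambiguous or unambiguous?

Witness: if p then if p then z else z

Derivation 1: List ⇒ if p then List ⇒ if p then if p then List else List ⇒ if p then if p then z else List ⇒ if p then if p then z else z
Derivation 2: List ⇒ if p then List else List ⇒ if p then if p then List else List ⇒ if p then if p then z else List ⇒ if p then if p then z else z

Two distinct leftmost derivations for the same string.

Ambiguous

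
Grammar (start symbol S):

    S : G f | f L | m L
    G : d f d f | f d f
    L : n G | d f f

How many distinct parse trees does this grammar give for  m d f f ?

Parse trees for m d f f:
  [S m [L d f f]]

1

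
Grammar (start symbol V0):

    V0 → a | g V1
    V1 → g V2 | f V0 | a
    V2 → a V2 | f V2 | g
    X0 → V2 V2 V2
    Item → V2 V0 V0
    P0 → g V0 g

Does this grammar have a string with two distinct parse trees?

(X0, Item, P0 are unreachable from V0, so their rules don't affect L(V0).) The reachable rules are right-linear with at most one rule per (nonterminal, next-terminal) pair. Each input token forces the next rule, so parsing is deterministic.

Unambiguous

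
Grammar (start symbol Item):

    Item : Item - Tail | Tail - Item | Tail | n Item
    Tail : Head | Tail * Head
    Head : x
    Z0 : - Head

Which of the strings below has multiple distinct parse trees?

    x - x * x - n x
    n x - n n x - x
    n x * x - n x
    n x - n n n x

n x - n n x - x

x - x * x - n x: 1 tree
n x - n n x - x: 6 trees
n x * x - n x: 1 tree
n x - n n n x: 1 tree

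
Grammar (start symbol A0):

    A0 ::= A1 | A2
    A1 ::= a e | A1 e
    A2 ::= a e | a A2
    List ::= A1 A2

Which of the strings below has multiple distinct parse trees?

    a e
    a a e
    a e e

a e

a e: 2 trees
a a e: 1 tree
a e e: 1 tree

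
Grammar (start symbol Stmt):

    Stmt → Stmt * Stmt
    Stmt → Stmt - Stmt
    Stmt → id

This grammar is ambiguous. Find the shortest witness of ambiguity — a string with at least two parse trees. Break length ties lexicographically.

id * id * id

length 1: no string has ≥2 trees
length 3: no string has ≥2 trees
length 5: id * id * id has 2 parse trees

Two derivations of id * id * id:
  Stmt ⇒ Stmt * Stmt ⇒ Stmt * Stmt * Stmt ⇒ id * Stmt * Stmt ⇒ id * id * Stmt ⇒ id * id * id
  Stmt ⇒ Stmt * Stmt ⇒ id * Stmt ⇒ id * Stmt * Stmt ⇒ id * id * Stmt ⇒ id * id * id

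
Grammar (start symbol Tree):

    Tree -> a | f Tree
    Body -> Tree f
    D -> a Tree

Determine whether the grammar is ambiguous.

Unambiguous

Only Tree is reachable from Tree; ignoring the rest: Each reachable nonterminal has at most one production per leading terminal, and all productions are right-linear; the derivation is determined token-by-token.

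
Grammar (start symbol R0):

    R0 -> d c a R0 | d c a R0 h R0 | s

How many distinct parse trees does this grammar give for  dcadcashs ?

2

Parse trees for dcadcashs:
  [R0 d c a [R0 d c a [R0 s] h [R0 s]]]
  [R0 d c a [R0 d c a [R0 s]] h [R0 s]]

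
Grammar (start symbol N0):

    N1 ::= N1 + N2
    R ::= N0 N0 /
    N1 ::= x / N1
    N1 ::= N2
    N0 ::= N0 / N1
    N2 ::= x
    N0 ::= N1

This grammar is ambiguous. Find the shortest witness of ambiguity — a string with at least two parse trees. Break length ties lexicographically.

length 1: no string has ≥2 trees
length 3: x / x has 2 parse trees

Two derivations of x / x:
  N0 ⇒ N0 / N1 ⇒ N1 / N1 ⇒ N2 / N1 ⇒ x / N1 ⇒ x / N2 ⇒ x / x
  N0 ⇒ N1 ⇒ x / N1 ⇒ x / N2 ⇒ x / x

x / x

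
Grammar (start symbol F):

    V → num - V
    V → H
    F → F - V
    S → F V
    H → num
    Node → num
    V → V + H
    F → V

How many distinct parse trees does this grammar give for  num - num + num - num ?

Parse trees for num - num + num - num:
  [F [F [F [V [H num]]] - [V [V [H num]] + [H num]]] - [V [H num]]]
  [F [F [V num - [V [V [H num]] + [H num]]]] - [V [H num]]]
  [F [F [V [V num - [V [H num]]] + [H num]]] - [V [H num]]]

3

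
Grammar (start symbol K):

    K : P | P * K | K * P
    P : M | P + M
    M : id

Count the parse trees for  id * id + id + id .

Parse trees for id * id + id + id:
  [K [P [M id]] * [K [P [P [P [M id]] + [M id]] + [M id]]]]
  [K [K [P [M id]]] * [P [P [P [M id]] + [M id]] + [M id]]]

2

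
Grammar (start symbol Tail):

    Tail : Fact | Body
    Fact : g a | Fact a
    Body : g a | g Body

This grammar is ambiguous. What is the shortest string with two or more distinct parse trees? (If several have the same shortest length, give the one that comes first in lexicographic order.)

g a

length 2: g a has 2 parse trees

Two derivations of g a:
  Tail ⇒ Fact ⇒ g a
  Tail ⇒ Body ⇒ g a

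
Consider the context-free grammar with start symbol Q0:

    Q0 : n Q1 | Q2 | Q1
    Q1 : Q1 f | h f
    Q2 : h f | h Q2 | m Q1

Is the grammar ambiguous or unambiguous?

Witness: h f

Derivation 1: Q0 ⇒ Q2 ⇒ h f
Derivation 2: Q0 ⇒ Q1 ⇒ h f

Two distinct leftmost derivations for the same string.

Ambiguous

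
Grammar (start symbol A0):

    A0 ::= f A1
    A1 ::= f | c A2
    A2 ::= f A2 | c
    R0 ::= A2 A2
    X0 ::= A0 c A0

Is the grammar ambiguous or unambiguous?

(R0, X0 are unreachable from A0, so their rules don't affect L(A0).) The reachable rules are right-linear with at most one rule per (nonterminal, next-terminal) pair. Each input token forces the next rule, so parsing is deterministic.

Unambiguous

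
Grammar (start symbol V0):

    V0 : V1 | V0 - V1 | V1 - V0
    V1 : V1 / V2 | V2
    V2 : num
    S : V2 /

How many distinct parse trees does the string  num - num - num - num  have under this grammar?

8

Parse trees for num - num - num - num:
  [V0 [V0 [V0 [V0 [V1 [V2 num]]] - [V1 [V2 num]]] - [V1 [V2 num]]] - [V1 [V2 num]]]
  [V0 [V0 [V0 [V1 [V2 num]] - [V0 [V1 [V2 num]]]] - [V1 [V2 num]]] - [V1 [V2 num]]]
  [V0 [V0 [V1 [V2 num]] - [V0 [V0 [V1 [V2 num]]] - [V1 [V2 num]]]] - [V1 [V2 num]]]
  [V0 [V0 [V1 [V2 num]] - [V0 [V1 [V2 num]] - [V0 [V1 [V2 num]]]]] - [V1 [V2 num]]]
  [V0 [V1 [V2 num]] - [V0 [V0 [V0 [V1 [V2 num]]] - [V1 [V2 num]]] - [V1 [V2 num]]]]
  [V0 [V1 [V2 num]] - [V0 [V0 [V1 [V2 num]] - [V0 [V1 [V2 num]]]] - [V1 [V2 num]]]]
  [V0 [V1 [V2 num]] - [V0 [V1 [V2 num]] - [V0 [V0 [V1 [V2 num]]] - [V1 [V2 num]]]]]
  [V0 [V1 [V2 num]] - [V0 [V1 [V2 num]] - [V0 [V1 [V2 num]] - [V0 [V1 [V2 num]]]]]]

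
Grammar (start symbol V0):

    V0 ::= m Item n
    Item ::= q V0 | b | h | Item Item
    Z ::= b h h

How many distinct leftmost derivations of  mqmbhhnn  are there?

Parse trees for mqmbhhnn:
  [V0 m [Item q [V0 m [Item [Item b] [Item [Item h] [Item h]]] n]] n]
  [V0 m [Item q [V0 m [Item [Item [Item b] [Item h]] [Item h]] n]] n]

2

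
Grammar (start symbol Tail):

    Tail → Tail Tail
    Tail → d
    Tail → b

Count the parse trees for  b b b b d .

14

Parse trees for b b b b d (showing first 6 of 14):
  [Tail [Tail b] [Tail [Tail b] [Tail [Tail b] [Tail [Tail b] [Tail d]]]]]
  [Tail [Tail b] [Tail [Tail b] [Tail [Tail [Tail b] [Tail b]] [Tail d]]]]
  [Tail [Tail b] [Tail [Tail [Tail b] [Tail b]] [Tail [Tail b] [Tail d]]]]
  [Tail [Tail b] [Tail [Tail [Tail b] [Tail [Tail b] [Tail b]]] [Tail d]]]
  [Tail [Tail b] [Tail [Tail [Tail [Tail b] [Tail b]] [Tail b]] [Tail d]]]
  [Tail [Tail [Tail b] [Tail b]] [Tail [Tail b] [Tail [Tail b] [Tail d]]]]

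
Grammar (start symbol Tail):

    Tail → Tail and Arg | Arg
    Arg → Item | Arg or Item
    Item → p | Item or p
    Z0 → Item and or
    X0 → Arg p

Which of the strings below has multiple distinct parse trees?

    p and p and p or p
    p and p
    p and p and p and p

p and p and p or p

p and p and p or p: 2 trees
p and p: 1 tree
p and p and p and p: 1 tree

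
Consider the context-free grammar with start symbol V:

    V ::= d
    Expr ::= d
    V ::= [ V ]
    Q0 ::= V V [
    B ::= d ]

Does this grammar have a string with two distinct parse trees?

Only V is reachable from V; ignoring the rest: Each string is a nest of matched brackets around a single atom. An opening bracket forces the recursive rule; an atom forces the base rule.

Unambiguous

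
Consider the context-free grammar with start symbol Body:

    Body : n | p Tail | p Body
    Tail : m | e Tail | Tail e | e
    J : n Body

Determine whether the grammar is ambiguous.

Witness: p e e

Derivation 1: Body ⇒ p Tail ⇒ p e Tail ⇒ p e e
Derivation 2: Body ⇒ p Tail ⇒ p Tail e ⇒ p e e

Two distinct leftmost derivations for the same string.

Ambiguous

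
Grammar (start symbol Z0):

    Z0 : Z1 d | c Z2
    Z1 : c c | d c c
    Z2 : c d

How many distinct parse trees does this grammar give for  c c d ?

Parse trees for c c d:
  [Z0 [Z1 c c] d]
  [Z0 c [Z2 c d]]

2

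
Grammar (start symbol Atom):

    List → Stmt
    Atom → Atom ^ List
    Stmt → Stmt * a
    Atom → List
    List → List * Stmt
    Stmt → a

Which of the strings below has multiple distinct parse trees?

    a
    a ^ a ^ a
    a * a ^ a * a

a: 1 tree
a ^ a ^ a: 1 tree
a * a ^ a * a: 4 trees

a * a ^ a * a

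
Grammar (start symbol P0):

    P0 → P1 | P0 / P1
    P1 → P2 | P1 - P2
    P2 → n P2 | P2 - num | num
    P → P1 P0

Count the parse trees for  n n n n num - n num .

1

Parse trees for n n n n num - n num:
  [P0 [P1 [P1 [P2 n [P2 n [P2 n [P2 n [P2 num]]]]]] - [P2 n [P2 num]]]]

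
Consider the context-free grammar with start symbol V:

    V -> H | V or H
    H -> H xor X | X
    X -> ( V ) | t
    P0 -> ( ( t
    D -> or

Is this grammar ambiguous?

(P0, D are unreachable from V, so their rules don't affect L(V).) This is a standard precedence ladder (V over H over X), with each level left-recursive on its own operator ('or' at V, 'xor' at H). That structure is LR(1), hence unambiguous.

Unambiguous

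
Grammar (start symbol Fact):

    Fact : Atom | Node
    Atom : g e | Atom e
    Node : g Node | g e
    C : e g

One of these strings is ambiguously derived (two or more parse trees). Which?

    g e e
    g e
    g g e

g e

g e e: 1 tree
g e: 2 trees
g g e: 1 tree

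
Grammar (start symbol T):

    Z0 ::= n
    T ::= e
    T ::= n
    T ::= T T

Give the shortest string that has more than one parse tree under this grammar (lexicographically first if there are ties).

length 1: no string has ≥2 trees
length 2: no string has ≥2 trees
length 3: e e e has 2 parse trees

Two derivations of e e e:
  T ⇒ T T ⇒ e T ⇒ e T T ⇒ e e T ⇒ e e e
  T ⇒ T T ⇒ T T T ⇒ e T T ⇒ e e T ⇒ e e e

e e e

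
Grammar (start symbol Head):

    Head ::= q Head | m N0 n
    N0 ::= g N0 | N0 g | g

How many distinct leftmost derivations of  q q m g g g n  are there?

Parse trees for q q m g g g n:
  [Head q [Head q [Head m [N0 g [N0 g [N0 g]]] n]]]
  [Head q [Head q [Head m [N0 g [N0 [N0 g] g]] n]]]
  [Head q [Head q [Head m [N0 [N0 g [N0 g]] g] n]]]
  [Head q [Head q [Head m [N0 [N0 [N0 g] g] g] n]]]

4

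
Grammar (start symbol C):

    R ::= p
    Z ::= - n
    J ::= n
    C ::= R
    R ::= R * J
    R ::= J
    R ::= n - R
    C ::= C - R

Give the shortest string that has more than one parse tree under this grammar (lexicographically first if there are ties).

n - n

length 1: no string has ≥2 trees
length 3: n - n has 2 parse trees

Two derivations of n - n:
  C ⇒ R ⇒ n - R ⇒ n - J ⇒ n - n
  C ⇒ C - R ⇒ R - R ⇒ J - R ⇒ n - R ⇒ n - J ⇒ n - n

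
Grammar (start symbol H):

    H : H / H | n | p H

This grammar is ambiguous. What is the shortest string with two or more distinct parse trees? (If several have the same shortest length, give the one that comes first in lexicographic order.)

length 1: no string has ≥2 trees
length 2: no string has ≥2 trees
length 3: no string has ≥2 trees
length 4: p n / n has 2 parse trees

Two derivations of p n / n:
  H ⇒ H / H ⇒ p H / H ⇒ p n / H ⇒ p n / n
  H ⇒ p H ⇒ p H / H ⇒ p n / H ⇒ p n / n

p n / n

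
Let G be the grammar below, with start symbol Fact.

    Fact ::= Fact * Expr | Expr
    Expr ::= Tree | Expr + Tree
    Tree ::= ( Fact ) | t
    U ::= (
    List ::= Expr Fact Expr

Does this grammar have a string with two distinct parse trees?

Unambiguous

Only Fact, Expr, Tree are reachable from Fact; ignoring the rest: The grammar is stratified — Fact handles '*' (left-recursive), Expr handles '+', Tree atoms. Each operator has a fixed associativity and precedence level, so every string has one parse.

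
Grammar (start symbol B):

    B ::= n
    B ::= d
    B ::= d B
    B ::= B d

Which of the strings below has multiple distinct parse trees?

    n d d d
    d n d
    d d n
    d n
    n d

n d d d: 1 tree
d n d: 2 trees
d d n: 1 tree
d n: 1 tree
n d: 1 tree

d n d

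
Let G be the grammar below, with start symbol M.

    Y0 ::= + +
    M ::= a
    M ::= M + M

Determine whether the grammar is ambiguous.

Witness: a + a + a

Derivation 1: M ⇒ M + M ⇒ a + M ⇒ a + M + M ⇒ a + a + M ⇒ a + a + a
Derivation 2: M ⇒ M + M ⇒ M + M + M ⇒ a + M + M ⇒ a + a + M ⇒ a + a + a

Two distinct leftmost derivations for the same string.

Ambiguous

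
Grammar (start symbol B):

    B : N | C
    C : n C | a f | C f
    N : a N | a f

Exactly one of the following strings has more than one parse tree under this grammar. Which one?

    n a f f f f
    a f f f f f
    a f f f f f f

n a f f f f: 4 trees
a f f f f f: 1 tree
a f f f f f f: 1 tree

n a f f f f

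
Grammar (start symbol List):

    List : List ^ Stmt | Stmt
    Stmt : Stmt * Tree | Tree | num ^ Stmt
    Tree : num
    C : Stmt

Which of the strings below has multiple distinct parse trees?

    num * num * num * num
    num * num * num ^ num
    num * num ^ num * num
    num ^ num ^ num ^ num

num * num * num * num: 1 tree
num * num * num ^ num: 1 tree
num * num ^ num * num: 1 tree
num ^ num ^ num ^ num: 8 trees

num ^ num ^ num ^ num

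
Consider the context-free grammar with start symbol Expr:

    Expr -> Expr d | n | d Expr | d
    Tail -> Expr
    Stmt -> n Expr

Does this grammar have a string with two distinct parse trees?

Ambiguous

Witness: d d

Derivation 1: Expr ⇒ Expr d ⇒ d d
Derivation 2: Expr ⇒ d Expr ⇒ d d

Two distinct leftmost derivations for the same string.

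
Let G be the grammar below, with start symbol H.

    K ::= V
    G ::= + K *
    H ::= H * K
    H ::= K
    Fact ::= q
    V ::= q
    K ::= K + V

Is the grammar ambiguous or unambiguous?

Unambiguous

(G, Fact are unreachable from H, so their rules don't affect L(H).) The grammar is stratified — H handles '*' (left-recursive), K handles '+', V atoms. Each operator has a fixed associativity and precedence level, so every string has one parse.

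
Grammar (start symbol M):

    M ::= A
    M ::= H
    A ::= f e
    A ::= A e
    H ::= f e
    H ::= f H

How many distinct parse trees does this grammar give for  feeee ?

1

Parse trees for feeee:
  [M [A [A [A [A f e] e] e] e]]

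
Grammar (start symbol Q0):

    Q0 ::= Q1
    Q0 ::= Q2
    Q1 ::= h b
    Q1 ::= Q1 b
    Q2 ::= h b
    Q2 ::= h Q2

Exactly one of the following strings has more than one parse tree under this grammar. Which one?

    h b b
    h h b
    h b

h b

h b b: 1 tree
h h b: 1 tree
h b: 2 trees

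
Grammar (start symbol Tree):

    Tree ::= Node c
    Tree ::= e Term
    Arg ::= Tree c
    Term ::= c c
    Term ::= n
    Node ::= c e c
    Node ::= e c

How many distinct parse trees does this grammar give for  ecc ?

2

Parse trees for ecc:
  [Tree [Node e c] c]
  [Tree e [Term c c]]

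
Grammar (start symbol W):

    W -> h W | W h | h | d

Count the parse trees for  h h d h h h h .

Parse trees for h h d h h h h (showing first 6 of 15):
  [W h [W h [W [W [W [W [W d] h] h] h] h]]]
  [W h [W [W h [W [W [W [W d] h] h] h]] h]]
  [W h [W [W [W h [W [W [W d] h] h]] h] h]]
  [W h [W [W [W [W h [W [W d] h]] h] h] h]]
  [W h [W [W [W [W [W h [W d]] h] h] h] h]]
  [W [W h [W h [W [W [W [W d] h] h] h]]] h]

15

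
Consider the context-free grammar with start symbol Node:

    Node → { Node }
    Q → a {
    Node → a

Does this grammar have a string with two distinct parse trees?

(Q is unreachable from Node, so its rules don't affect L(Node).) Each string is a nest of matched brackets around a single atom. An opening bracket forces the recursive rule; an atom forces the base rule.

Unambiguous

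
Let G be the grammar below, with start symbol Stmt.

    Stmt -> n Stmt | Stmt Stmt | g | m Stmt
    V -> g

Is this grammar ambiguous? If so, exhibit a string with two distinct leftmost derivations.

Witness: g g g

Derivation 1: Stmt ⇒ Stmt Stmt ⇒ Stmt Stmt Stmt ⇒ g Stmt Stmt ⇒ g g Stmt ⇒ g g g
Derivation 2: Stmt ⇒ Stmt Stmt ⇒ g Stmt ⇒ g Stmt Stmt ⇒ g g Stmt ⇒ g g g

Two distinct leftmost derivations for the same string.

Ambiguous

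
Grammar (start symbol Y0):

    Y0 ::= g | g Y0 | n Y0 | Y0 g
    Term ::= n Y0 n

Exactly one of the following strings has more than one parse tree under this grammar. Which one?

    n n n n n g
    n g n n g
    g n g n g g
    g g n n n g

n n n n n g: 1 tree
n g n n g: 1 tree
g n g n g g: 6 trees
g g n n n g: 1 tree

g n g n g g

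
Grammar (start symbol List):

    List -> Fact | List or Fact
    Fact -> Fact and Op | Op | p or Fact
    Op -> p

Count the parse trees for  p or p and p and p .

4

Parse trees for p or p and p and p:
  [List [Fact [Fact [Fact p or [Fact [Op p]]] and [Op p]] and [Op p]]]
  [List [Fact [Fact p or [Fact [Fact [Op p]] and [Op p]]] and [Op p]]]
  [List [Fact p or [Fact [Fact [Fact [Op p]] and [Op p]] and [Op p]]]]
  [List [List [Fact [Op p]]] or [Fact [Fact [Fact [Op p]] and [Op p]] and [Op p]]]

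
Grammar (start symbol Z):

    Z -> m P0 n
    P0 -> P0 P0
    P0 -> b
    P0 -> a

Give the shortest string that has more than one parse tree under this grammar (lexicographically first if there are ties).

m a a a n

length 3: no string has ≥2 trees
length 4: no string has ≥2 trees
length 5: m a a a n has 2 parse trees

Two derivations of m a a a n:
  Z ⇒ m P0 n ⇒ m P0 P0 n ⇒ m P0 P0 P0 n ⇒ m a P0 P0 n ⇒ m a a P0 n ⇒ m a a a n
  Z ⇒ m P0 n ⇒ m P0 P0 n ⇒ m a P0 n ⇒ m a P0 P0 n ⇒ m a a P0 n ⇒ m a a a n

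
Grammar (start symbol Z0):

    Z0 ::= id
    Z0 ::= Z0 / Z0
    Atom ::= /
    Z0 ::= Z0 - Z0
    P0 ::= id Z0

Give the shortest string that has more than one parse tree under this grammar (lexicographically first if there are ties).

id - id - id

length 1: no string has ≥2 trees
length 3: no string has ≥2 trees
length 5: id - id - id has 2 parse trees

Two derivations of id - id - id:
  Z0 ⇒ Z0 - Z0 ⇒ id - Z0 ⇒ id - Z0 - Z0 ⇒ id - id - Z0 ⇒ id - id - id
  Z0 ⇒ Z0 - Z0 ⇒ Z0 - Z0 - Z0 ⇒ id - Z0 - Z0 ⇒ id - id - Z0 ⇒ id - id - id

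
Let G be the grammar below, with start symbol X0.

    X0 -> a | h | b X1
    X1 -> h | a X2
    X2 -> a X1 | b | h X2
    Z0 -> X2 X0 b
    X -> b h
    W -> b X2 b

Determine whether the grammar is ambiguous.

(Z0, X, W are unreachable from X0, so their rules don't affect L(X0).) The reachable rules are right-linear with at most one rule per (nonterminal, next-terminal) pair. Each input token forces the next rule, so parsing is deterministic.

Unambiguous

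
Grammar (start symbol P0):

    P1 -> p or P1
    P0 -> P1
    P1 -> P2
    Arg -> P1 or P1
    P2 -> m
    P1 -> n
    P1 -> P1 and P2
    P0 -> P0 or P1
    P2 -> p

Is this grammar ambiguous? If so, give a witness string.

Ambiguous

Witness: p or m

Derivation 1: P0 ⇒ P1 ⇒ p or P1 ⇒ p or P2 ⇒ p or m
Derivation 2: P0 ⇒ P0 or P1 ⇒ P1 or P1 ⇒ P2 or P1 ⇒ p or P1 ⇒ p or P2 ⇒ p or m

Two distinct leftmost derivations for the same string.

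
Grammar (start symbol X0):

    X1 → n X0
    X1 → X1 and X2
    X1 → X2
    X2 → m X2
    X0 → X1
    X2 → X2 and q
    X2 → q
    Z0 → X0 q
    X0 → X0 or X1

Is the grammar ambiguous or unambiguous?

Ambiguous

Witness: q and q

Derivation 1: X0 ⇒ X1 ⇒ X1 and X2 ⇒ X2 and X2 ⇒ q and X2 ⇒ q and q
Derivation 2: X0 ⇒ X1 ⇒ X2 ⇒ X2 and q ⇒ q and q

Two distinct leftmost derivations for the same string.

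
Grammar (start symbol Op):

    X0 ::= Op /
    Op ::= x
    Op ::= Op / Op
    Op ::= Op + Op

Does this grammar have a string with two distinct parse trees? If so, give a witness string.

Ambiguous

Witness: x + x + x

Derivation 1: Op ⇒ Op + Op ⇒ x + Op ⇒ x + Op + Op ⇒ x + x + Op ⇒ x + x + x
Derivation 2: Op ⇒ Op + Op ⇒ Op + Op + Op ⇒ x + Op + Op ⇒ x + x + Op ⇒ x + x + x

Two distinct leftmost derivations for the same string.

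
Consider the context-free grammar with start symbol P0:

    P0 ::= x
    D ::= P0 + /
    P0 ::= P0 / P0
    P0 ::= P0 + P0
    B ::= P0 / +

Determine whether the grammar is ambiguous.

Witness: x + x + x

Derivation 1: P0 ⇒ P0 + P0 ⇒ x + P0 ⇒ x + P0 + P0 ⇒ x + x + P0 ⇒ x + x + x
Derivation 2: P0 ⇒ P0 + P0 ⇒ P0 + P0 + P0 ⇒ x + P0 + P0 ⇒ x + x + P0 ⇒ x + x + x

Two distinct leftmost derivations for the same string.

Ambiguous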